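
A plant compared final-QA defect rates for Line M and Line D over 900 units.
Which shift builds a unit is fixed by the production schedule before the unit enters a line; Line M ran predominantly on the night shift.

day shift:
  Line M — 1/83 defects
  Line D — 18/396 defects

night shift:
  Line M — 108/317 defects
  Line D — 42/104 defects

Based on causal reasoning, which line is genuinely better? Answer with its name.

Line M

Line M is lower inside every shift stratum but Line D is lower in aggregate. Whether to stratify depends on how shift relates to the line.
Shift satisfies the back-door criterion: it is not a descendant of the line, and it blocks the spurious path from line to outcome. Adjusting for it (i.e., using the within-shift rates) gives the causal effect.
Within each level — day shift: 1.2% vs 4.5%; night shift: 34.1% vs 40.4% — Line M is lower every time.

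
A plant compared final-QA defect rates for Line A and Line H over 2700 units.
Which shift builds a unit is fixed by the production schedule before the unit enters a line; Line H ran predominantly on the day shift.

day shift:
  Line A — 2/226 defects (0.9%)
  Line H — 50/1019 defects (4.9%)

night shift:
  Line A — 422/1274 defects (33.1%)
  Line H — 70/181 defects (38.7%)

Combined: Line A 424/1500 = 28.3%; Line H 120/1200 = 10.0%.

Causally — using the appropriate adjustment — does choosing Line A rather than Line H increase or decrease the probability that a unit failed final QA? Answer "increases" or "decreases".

decreases

Line A is lower inside every shift stratum but Line H is lower in aggregate. Whether to stratify depends on how shift relates to the line.
Nothing the line does changes shift; the imbalance is an allocation artefact. With shift also predicting the outcome, the pooled figure is confounded, and the within-stratum comparison is the causal one.
Within each level — day shift: 0.9% vs 4.9%; night shift: 33.1% vs 38.7% — Line A is lower every time.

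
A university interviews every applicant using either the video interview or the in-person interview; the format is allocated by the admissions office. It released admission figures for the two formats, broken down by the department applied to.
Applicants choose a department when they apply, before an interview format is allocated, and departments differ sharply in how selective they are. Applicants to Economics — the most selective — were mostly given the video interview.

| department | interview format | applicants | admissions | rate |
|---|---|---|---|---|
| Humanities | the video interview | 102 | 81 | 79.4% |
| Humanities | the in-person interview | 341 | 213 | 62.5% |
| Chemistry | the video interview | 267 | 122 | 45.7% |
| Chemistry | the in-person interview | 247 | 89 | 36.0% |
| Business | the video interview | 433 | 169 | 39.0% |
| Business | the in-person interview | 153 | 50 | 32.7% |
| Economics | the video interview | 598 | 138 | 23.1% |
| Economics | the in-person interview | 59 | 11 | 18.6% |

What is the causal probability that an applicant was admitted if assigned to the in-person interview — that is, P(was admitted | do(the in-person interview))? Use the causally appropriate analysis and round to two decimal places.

0.35

Department satisfies the back-door criterion: it is not a descendant of the interview format, and it blocks the spurious path from interview format to outcome. Adjusting for it (i.e., using the within-department rates) gives the causal effect.
Standardising the in-person interview to the population department mix: 0.201·213/341 + 0.234·89/247 + 0.266·50/153 + 0.299·11/59 = 0.353.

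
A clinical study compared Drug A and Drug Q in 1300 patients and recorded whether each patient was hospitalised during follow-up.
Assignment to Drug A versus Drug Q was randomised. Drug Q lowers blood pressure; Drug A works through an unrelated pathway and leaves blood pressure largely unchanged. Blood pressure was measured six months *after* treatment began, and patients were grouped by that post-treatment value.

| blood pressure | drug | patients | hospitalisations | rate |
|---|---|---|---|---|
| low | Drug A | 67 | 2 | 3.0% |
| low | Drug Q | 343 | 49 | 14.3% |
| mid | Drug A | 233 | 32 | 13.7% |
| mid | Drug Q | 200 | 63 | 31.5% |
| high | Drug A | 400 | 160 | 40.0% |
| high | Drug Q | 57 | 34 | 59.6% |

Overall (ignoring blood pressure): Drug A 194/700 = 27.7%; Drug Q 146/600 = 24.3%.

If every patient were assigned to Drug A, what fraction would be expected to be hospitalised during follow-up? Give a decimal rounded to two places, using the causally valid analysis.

0.28

Drug A is lower inside every blood pressure stratum but Drug Q is lower in aggregate. Whether to stratify depends on how blood pressure relates to the drug.
Blood pressure lies on the pathway drug → blood pressure → outcome, so adjusting for it blocks the indirect effect. For the total causal effect of drug, use the unadjusted pooled rates.
So P(outcome | do(Drug A)) is just the pooled rate for Drug A: 194/700 = 0.277.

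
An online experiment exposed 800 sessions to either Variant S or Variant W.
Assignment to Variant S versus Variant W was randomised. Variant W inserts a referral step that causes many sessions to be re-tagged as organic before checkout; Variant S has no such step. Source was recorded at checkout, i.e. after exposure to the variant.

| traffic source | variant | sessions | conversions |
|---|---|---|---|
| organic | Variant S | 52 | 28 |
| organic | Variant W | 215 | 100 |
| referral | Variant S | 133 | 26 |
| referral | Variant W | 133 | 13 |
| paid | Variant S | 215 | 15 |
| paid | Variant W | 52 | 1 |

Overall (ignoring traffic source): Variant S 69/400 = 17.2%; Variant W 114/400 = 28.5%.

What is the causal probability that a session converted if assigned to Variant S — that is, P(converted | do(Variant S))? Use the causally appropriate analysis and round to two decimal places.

Within every traffic source level Variant S has the higher rate, yet pooled Variant W does — Simpson's reversal.
Traffic source is downstream of the variant. One should not condition on a consequence of treatment, so the overall rates are the right comparison.
So P(outcome | do(Variant S)) is just the pooled rate for Variant S: 69/400 = 0.172.

0.17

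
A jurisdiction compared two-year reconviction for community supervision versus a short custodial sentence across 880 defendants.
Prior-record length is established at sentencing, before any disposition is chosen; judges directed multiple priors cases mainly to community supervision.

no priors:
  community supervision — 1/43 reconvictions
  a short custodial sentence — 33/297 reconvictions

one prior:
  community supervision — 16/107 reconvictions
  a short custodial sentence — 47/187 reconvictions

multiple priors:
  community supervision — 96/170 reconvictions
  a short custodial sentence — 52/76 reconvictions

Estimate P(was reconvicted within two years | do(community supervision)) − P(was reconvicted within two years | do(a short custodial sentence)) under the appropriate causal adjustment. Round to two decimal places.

-0.10

Prior-record length differs across dispositions for reasons unrelated to any effect of the disposition itself, and it separately predicts the outcome — a classic confounder. We must compare within prior-record length levels.
Adjusting over the population distribution of prior-record length: 0.386·(0.023−0.111) + 0.334·(0.150−0.251) + 0.280·(0.565−0.684) = -0.101.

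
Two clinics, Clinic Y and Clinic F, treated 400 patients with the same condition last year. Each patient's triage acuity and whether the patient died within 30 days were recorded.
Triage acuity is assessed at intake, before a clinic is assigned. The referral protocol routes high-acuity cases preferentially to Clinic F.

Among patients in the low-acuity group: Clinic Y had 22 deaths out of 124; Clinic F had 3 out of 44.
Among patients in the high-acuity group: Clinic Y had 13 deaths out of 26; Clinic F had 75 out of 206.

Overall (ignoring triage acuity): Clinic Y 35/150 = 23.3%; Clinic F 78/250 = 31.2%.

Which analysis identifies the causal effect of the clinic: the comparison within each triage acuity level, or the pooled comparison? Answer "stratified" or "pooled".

stratified

Clinic F is lower inside every triage acuity stratum but Clinic Y is lower in aggregate. Whether to stratify depends on how triage acuity relates to the clinic.
Nothing the clinic does changes triage acuity; the imbalance is an allocation artefact. With triage acuity also predicting the outcome, the pooled figure is confounded, and the within-stratum comparison is the causal one.
Within each level — low-acuity: 17.7% vs 6.8%; high-acuity: 50.0% vs 36.4% — Clinic F is lower every time.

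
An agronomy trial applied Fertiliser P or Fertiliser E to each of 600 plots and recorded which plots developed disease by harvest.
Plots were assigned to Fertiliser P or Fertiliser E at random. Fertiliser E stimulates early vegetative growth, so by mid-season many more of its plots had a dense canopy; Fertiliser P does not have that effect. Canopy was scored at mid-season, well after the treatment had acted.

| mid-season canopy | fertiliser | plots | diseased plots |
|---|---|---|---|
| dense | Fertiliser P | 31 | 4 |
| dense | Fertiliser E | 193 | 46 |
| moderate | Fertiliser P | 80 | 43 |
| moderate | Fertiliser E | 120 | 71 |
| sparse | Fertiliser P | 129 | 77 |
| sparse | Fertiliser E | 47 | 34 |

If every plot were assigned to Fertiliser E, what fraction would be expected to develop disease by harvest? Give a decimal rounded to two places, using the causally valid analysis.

0.42

The stratified and pooled comparisons disagree (Fertiliser P wins within each mid-season canopy; Fertiliser E wins overall), so the answer turns on the causal role of mid-season canopy.
Stratifying would compare fertilisers among plots the fertilisers themselves sorted into mid-season canopy groups — a form of selection on an intermediate. The unconditioned pooled rates give the total causal effect.
So P(outcome | do(Fertiliser E)) is just the pooled rate for Fertiliser E: 151/360 = 0.419.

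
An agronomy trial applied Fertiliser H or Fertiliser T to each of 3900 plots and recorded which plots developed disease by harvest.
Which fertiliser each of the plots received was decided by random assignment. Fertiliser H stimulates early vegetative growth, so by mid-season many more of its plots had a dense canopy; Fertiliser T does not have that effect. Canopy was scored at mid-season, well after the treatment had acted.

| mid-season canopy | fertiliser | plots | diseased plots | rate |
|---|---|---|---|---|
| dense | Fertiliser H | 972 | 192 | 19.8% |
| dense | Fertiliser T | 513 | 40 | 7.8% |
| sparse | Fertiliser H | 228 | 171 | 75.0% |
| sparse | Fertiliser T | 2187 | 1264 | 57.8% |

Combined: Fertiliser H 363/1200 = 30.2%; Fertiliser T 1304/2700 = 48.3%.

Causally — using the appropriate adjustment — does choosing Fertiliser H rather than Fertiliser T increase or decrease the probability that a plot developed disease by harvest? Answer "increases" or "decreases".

Stratifying would compare fertilisers among plots the fertilisers themselves sorted into mid-season canopy groups — a form of selection on an intermediate. The unconditioned pooled rates give the total causal effect.
Pooled: Fertiliser H 30.2% vs Fertiliser T 48.3%; Fertiliser H is lower overall.

decreases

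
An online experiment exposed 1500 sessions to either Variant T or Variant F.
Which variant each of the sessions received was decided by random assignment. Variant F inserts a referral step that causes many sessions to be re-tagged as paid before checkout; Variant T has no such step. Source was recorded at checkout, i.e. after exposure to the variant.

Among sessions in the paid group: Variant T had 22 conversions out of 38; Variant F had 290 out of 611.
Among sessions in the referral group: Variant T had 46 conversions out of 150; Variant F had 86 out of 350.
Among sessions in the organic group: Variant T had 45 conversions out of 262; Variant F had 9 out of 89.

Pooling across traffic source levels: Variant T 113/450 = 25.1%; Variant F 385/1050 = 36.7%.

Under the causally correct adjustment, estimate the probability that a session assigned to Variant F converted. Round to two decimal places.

0.37

The stratified and pooled comparisons disagree (Variant T wins within each traffic source; Variant F wins overall), so the answer turns on the causal role of traffic source.
Because the variant influences traffic source, traffic source is a post-treatment mediator, not a confounder. Stratifying on it would bias the estimate; the causal effect is the crude pooled difference.
So P(outcome | do(Variant F)) is just the pooled rate for Variant F: 385/1050 = 0.367.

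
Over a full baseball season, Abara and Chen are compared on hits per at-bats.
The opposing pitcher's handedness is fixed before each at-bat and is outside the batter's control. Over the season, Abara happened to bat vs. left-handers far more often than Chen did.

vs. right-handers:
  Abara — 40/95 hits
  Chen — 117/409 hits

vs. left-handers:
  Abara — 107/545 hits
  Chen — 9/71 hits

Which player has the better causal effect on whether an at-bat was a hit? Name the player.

Abara

Abara is higher inside every pitcher handedness stratum but Chen is higher in aggregate. Whether to stratify depends on how pitcher handedness relates to the player.
Pitcher handedness differs across players for reasons unrelated to any effect of the player itself, and it separately predicts the outcome — a classic confounder. We must compare within pitcher handedness levels.
Within each level — vs. right-handers: 42.1% vs 28.6%; vs. left-handers: 19.6% vs 12.7% — Abara is higher every time.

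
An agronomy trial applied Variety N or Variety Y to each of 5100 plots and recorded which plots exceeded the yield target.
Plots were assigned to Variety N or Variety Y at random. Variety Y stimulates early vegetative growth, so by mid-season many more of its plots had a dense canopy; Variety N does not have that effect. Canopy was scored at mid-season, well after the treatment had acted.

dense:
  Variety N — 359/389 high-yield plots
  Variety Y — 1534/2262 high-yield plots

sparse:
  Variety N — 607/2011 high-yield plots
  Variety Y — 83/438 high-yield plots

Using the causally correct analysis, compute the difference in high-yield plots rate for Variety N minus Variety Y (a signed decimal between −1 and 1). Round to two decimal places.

Within every mid-season canopy level Variety N has the higher rate, yet pooled Variety Y does — Simpson's reversal.
Mid-season canopy is downstream of the variety. One should not condition on a consequence of treatment, so the overall rates are the right comparison.
The causal difference is the pooled difference: 0.403 − 0.599 = -0.196.

-0.20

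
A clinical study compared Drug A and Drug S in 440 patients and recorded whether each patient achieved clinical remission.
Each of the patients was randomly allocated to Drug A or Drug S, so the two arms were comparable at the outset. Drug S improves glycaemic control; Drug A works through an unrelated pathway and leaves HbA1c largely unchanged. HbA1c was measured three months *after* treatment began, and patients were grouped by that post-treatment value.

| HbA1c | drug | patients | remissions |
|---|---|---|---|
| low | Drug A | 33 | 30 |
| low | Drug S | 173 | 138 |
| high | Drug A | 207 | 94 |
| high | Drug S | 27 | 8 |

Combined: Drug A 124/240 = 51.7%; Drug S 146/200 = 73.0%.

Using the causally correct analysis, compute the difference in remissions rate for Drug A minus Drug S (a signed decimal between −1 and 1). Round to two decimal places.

-0.21

Within every HbA1c level Drug A has the higher rate, yet pooled Drug S does — Simpson's reversal.
HbA1c here is a post-treatment variable shaped by the drug; conditioning on it would introduce bias rather than remove it. The overall comparison is the causal one.
The causal difference is the pooled difference: 0.517 − 0.730 = -0.213.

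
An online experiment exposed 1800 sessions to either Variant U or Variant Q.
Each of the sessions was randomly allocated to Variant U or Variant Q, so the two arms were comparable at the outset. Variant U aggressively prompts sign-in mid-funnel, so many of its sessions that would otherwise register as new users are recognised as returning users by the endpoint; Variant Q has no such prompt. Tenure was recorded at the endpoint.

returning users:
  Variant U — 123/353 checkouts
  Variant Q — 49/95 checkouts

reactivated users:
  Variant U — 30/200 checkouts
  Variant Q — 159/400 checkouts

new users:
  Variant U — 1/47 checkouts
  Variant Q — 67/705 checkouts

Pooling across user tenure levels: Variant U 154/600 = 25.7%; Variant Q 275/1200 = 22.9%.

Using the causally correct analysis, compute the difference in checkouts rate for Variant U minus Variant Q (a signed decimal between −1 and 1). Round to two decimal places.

+0.03

User tenure is recorded after the variant and is itself shifted by it — it sits on the causal path from variant to outcome. Conditioning on a mediator would strip out part of the effect we want; the pooled comparison gives the total causal effect.
The causal difference is the pooled difference: 0.257 − 0.229 = +0.028.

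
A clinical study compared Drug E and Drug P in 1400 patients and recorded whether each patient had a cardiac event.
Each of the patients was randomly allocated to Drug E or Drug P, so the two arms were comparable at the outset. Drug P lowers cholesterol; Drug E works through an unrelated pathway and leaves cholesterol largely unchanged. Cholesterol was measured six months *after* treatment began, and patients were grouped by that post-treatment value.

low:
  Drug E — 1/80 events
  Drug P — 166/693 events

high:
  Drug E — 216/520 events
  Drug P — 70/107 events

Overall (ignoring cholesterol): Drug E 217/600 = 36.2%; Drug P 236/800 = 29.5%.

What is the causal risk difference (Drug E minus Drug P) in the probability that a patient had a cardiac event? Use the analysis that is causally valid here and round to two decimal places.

The stratified and pooled comparisons disagree (Drug E wins within each cholesterol; Drug P wins overall), so the answer turns on the causal role of cholesterol.
Stratifying would compare drugs among patients the drugs themselves sorted into cholesterol groups — a form of selection on an intermediate. The unconditioned pooled rates give the total causal effect.
The causal difference is the pooled difference: 0.362 − 0.295 = +0.067.

+0.07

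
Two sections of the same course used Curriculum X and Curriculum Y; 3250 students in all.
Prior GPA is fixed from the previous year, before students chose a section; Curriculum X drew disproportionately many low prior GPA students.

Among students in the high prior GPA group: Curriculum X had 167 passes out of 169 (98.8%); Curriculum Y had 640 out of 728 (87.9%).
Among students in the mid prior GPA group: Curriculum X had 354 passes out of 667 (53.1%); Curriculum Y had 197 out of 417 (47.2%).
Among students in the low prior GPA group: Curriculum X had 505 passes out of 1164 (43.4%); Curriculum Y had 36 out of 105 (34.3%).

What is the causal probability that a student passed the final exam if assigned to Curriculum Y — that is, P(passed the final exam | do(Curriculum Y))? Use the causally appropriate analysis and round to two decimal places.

0.53

The imbalance in prior GPA band arose from how students were allocated, not from anything the teaching method did; and prior GPA band independently affects the outcome. The pooled gap is confounded — condition on prior GPA band.
Standardising Curriculum Y to the population prior GPA band mix: 0.276·640/728 + 0.334·197/417 + 0.390·36/105 = 0.534.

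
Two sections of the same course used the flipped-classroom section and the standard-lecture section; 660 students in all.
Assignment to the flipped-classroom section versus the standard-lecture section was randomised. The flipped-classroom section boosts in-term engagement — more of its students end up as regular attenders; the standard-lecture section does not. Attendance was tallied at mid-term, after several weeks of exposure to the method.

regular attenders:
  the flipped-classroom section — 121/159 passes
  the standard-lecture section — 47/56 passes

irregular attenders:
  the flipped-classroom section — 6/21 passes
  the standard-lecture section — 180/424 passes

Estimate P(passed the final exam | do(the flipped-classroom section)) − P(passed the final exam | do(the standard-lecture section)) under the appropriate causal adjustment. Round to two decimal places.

+0.23

The mid-term attendance-specific comparison favours the standard-lecture section throughout, but the pooled figures favour the flipped-classroom section. The question is whether to condition on mid-term attendance.
Mid-term attendance is downstream of the teaching method. One should not condition on a consequence of treatment, so the overall rates are the right comparison.
The causal difference is the pooled difference: 0.706 − 0.473 = +0.233.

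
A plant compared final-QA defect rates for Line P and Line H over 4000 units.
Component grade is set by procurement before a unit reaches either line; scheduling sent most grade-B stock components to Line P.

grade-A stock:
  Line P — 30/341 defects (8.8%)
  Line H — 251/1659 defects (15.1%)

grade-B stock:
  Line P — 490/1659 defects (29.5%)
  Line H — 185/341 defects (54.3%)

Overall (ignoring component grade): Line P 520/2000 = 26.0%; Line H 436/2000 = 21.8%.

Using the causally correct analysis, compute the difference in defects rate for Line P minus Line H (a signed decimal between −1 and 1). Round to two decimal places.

Component grade is set before the line has any effect — it is not caused by the line — and it independently drives the outcome. That makes it a confounder, so the causal comparison is within component grade levels.
Adjusting over the population distribution of component grade: 0.500·(0.088−0.151) + 0.500·(0.295−0.543) = -0.155.

-0.16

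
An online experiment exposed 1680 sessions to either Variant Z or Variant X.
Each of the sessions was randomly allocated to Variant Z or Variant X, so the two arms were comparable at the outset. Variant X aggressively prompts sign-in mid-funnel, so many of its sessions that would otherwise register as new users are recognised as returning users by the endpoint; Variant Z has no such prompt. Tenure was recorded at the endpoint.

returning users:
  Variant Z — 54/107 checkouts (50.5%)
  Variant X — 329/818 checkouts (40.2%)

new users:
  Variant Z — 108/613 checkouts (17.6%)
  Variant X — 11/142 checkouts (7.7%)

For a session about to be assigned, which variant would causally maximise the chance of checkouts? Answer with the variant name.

The distribution of user tenure is itself part of what the variant does — it is an intermediate outcome. Holding it fixed would remove that part of the effect; the total effect is the pooled difference.
Pooled: Variant Z 22.5% vs Variant X 35.4%; Variant X is higher overall.

Variant X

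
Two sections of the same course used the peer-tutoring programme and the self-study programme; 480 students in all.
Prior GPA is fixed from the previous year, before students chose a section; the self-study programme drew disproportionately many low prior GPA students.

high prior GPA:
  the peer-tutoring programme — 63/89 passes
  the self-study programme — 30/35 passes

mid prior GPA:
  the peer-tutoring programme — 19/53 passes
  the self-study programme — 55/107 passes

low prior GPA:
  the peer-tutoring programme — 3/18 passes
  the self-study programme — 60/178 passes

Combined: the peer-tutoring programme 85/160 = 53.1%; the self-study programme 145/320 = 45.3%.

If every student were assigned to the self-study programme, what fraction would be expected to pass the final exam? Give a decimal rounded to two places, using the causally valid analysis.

Here prior GPA band is a common cause — it drives both which teaching method a case falls under and the outcome. The crude comparison mixes populations; the stratum-specific rates are the causally relevant ones.
Standardising the self-study programme to the population prior GPA band mix: 0.258·30/35 + 0.333·55/107 + 0.408·60/178 = 0.530.

0.53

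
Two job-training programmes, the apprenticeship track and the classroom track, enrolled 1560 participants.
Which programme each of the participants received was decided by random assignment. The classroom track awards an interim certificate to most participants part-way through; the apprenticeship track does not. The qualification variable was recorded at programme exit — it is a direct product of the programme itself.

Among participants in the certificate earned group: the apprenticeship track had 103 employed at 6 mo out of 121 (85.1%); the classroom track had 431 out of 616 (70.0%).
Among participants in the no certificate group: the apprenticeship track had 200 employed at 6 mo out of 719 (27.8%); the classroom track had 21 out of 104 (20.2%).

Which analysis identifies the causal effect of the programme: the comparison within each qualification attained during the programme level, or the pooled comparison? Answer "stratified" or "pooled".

pooled

The stratified and pooled comparisons disagree (the apprenticeship track wins within each qualification attained during the programme; the classroom track wins overall), so the answer turns on the causal role of qualification attained during the programme.
Qualification attained during the programme is recorded after the programme and is itself shifted by it — it sits on the causal path from programme to outcome. Conditioning on a mediator would strip out part of the effect we want; the pooled comparison gives the total causal effect.
Pooled: the apprenticeship track 36.1% vs the classroom track 62.8%; the classroom track is higher overall.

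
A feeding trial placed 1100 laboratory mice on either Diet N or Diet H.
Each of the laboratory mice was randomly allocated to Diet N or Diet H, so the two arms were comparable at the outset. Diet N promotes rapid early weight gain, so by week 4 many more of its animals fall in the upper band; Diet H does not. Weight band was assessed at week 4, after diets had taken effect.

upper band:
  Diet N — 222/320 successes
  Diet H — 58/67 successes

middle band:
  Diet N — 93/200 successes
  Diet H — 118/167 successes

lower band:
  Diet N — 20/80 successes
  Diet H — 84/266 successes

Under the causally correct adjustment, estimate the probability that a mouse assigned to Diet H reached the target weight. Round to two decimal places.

The week-4 weight band-specific comparison favours Diet H throughout, but the pooled figures favour Diet N. The question is whether to condition on week-4 weight band.
Stratifying would compare diets among laboratory mice the diets themselves sorted into week-4 weight band groups — a form of selection on an intermediate. The unconditioned pooled rates give the total causal effect.
So P(outcome | do(Diet H)) is just the pooled rate for Diet H: 260/500 = 0.520.

0.52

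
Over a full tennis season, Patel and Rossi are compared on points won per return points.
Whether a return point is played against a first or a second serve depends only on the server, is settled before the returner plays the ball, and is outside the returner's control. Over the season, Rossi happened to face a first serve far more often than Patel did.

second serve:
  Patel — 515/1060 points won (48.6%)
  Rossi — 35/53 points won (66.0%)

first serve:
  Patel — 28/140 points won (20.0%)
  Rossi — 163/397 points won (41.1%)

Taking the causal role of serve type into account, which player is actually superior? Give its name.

Rossi

Rossi is higher inside every serve type stratum but Patel is higher in aggregate. Whether to stratify depends on how serve type relates to the player.
Serve type is set before the player has any effect — it is not caused by the player — and it independently drives the outcome. That makes it a confounder, so the causal comparison is within serve type levels.
Within each level — second serve: 48.6% vs 66.0%; first serve: 20.0% vs 41.1% — Rossi is higher every time.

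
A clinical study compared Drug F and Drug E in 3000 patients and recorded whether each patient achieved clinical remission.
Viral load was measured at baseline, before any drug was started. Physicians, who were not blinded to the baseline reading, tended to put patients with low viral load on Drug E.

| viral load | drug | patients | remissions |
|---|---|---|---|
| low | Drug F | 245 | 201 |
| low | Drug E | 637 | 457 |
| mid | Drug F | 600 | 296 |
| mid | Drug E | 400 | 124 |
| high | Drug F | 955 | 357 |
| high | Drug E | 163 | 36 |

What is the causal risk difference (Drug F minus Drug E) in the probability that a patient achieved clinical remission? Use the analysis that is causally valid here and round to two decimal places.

+0.15

The stratified and pooled comparisons disagree (Drug F wins within each viral load; Drug E wins overall), so the answer turns on the causal role of viral load.
Viral load satisfies the back-door criterion: it is not a descendant of the drug, and it blocks the spurious path from drug to outcome. Adjusting for it (i.e., using the within-viral load rates) gives the causal effect.
Adjusting over the population distribution of viral load: 0.294·(0.820−0.717) + 0.333·(0.493−0.310) + 0.373·(0.374−0.221) = +0.148.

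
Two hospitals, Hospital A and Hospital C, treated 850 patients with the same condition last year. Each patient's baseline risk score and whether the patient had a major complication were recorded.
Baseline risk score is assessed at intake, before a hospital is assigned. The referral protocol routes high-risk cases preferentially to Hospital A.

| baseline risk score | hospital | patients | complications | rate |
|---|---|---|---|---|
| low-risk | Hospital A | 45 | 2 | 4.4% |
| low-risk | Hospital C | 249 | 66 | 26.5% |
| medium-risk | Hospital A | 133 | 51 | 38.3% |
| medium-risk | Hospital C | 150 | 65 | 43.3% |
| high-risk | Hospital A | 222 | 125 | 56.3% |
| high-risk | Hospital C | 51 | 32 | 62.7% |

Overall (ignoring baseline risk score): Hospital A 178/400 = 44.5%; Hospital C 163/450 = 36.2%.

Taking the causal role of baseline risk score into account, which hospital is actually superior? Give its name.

Hospital A

Here baseline risk score is a common cause — it drives both which hospital a case falls under and the outcome. The crude comparison mixes populations; the stratum-specific rates are the causally relevant ones.
Within each level — low-risk: 4.4% vs 26.5%; medium-risk: 38.3% vs 43.3%; high-risk: 56.3% vs 62.7% — Hospital A is lower every time.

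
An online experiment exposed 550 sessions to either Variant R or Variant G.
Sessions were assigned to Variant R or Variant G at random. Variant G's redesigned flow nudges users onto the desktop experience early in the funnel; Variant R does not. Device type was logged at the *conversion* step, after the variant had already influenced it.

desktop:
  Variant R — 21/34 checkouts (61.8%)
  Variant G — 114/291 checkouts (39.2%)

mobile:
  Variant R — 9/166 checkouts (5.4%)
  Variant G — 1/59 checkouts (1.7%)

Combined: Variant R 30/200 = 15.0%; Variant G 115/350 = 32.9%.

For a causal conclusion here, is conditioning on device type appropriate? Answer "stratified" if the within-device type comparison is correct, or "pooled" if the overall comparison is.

Variant R is higher inside every device type stratum but Variant G is higher in aggregate. Whether to stratify depends on how device type relates to the variant.
Device type is recorded after the variant and is itself shifted by it — it sits on the causal path from variant to outcome. Conditioning on a mediator would strip out part of the effect we want; the pooled comparison gives the total causal effect.
Pooled: Variant R 15.0% vs Variant G 32.9%; Variant G is higher overall.

pooled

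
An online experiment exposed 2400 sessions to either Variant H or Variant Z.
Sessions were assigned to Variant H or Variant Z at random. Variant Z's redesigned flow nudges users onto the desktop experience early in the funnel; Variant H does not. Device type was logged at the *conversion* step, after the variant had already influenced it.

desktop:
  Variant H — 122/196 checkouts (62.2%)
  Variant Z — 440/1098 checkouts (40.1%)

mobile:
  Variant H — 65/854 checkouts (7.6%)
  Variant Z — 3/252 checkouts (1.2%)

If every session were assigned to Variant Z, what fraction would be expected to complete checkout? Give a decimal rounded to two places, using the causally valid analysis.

0.33

The distribution of device type is itself part of what the variant does — it is an intermediate outcome. Holding it fixed would remove that part of the effect; the total effect is the pooled difference.
So P(outcome | do(Variant Z)) is just the pooled rate for Variant Z: 443/1350 = 0.328.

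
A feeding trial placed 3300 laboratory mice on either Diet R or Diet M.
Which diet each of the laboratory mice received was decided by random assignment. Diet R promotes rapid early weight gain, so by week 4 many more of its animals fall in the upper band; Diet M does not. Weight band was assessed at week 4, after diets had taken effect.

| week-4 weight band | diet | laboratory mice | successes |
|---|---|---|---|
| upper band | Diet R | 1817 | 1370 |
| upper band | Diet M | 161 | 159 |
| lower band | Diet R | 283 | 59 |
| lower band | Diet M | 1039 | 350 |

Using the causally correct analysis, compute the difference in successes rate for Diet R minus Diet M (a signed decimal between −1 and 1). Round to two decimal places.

Within every week-4 weight band level Diet M has the higher rate, yet pooled Diet R does — Simpson's reversal.
The distribution of week-4 weight band is itself part of what the diet does — it is an intermediate outcome. Holding it fixed would remove that part of the effect; the total effect is the pooled difference.
The causal difference is the pooled difference: 0.680 − 0.424 = +0.256.

+0.26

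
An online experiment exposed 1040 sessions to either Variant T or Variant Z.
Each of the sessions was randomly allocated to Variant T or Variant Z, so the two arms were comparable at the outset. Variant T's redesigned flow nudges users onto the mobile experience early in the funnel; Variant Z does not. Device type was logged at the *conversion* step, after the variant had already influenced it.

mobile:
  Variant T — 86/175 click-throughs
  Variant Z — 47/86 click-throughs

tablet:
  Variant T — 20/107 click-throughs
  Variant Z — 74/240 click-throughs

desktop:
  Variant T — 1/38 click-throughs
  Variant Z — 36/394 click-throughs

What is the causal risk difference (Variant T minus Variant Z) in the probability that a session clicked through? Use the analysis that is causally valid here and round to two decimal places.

+0.12

The stratified and pooled comparisons disagree (Variant Z wins within each device type; Variant T wins overall), so the answer turns on the causal role of device type.
Device type lies on the pathway variant → device type → outcome, so adjusting for it blocks the indirect effect. For the total causal effect of variant, use the unadjusted pooled rates.
The causal difference is the pooled difference: 0.334 − 0.218 = +0.116.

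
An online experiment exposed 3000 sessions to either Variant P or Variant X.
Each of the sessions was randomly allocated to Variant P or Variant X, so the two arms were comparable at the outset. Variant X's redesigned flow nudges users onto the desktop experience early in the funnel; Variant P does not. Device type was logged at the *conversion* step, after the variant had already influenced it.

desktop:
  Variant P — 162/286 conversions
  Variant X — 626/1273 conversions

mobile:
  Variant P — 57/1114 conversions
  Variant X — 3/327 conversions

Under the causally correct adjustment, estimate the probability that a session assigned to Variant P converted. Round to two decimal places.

The device type-specific comparison favours Variant P throughout, but the pooled figures favour Variant X. The question is whether to condition on device type.
Device type here is a post-treatment variable shaped by the variant; conditioning on it would introduce bias rather than remove it. The overall comparison is the causal one.
So P(outcome | do(Variant P)) is just the pooled rate for Variant P: 219/1400 = 0.156.

0.16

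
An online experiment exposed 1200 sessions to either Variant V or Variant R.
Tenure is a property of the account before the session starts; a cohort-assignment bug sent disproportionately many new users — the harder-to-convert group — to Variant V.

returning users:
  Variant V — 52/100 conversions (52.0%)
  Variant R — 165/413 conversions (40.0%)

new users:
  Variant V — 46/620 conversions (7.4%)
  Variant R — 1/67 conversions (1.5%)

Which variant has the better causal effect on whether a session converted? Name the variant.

The stratified and pooled comparisons disagree (Variant V wins within each user tenure; Variant R wins overall), so the answer turns on the causal role of user tenure.
Nothing the variant does changes user tenure; the imbalance is an allocation artefact. With user tenure also predicting the outcome, the pooled figure is confounded, and the within-stratum comparison is the causal one.
Within each level — returning users: 52.0% vs 40.0%; new users: 7.4% vs 1.5% — Variant V is higher every time.

Variant V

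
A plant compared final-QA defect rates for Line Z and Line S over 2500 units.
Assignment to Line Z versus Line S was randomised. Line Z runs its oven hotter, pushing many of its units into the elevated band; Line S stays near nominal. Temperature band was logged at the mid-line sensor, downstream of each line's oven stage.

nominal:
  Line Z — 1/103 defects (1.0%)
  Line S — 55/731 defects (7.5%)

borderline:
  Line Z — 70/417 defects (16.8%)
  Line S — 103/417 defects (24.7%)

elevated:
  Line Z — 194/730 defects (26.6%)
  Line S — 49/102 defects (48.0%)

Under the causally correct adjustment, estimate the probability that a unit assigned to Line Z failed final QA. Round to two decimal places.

0.21

Stratifying would compare lines among units the lines themselves sorted into in-process temperature band groups — a form of selection on an intermediate. The unconditioned pooled rates give the total causal effect.
So P(outcome | do(Line Z)) is just the pooled rate for Line Z: 265/1250 = 0.212.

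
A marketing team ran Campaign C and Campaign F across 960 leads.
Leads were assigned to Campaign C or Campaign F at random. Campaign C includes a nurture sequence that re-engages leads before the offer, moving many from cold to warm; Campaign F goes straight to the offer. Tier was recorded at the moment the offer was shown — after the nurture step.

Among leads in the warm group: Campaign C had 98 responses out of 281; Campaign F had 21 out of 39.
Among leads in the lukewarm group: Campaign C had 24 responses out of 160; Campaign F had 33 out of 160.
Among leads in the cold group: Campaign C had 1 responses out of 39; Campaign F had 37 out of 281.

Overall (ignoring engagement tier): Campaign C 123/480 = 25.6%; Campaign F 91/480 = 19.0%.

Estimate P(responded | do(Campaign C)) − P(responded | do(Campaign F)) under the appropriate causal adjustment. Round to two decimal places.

+0.07

The engagement tier-specific comparison favours Campaign F throughout, but the pooled figures favour Campaign C. The question is whether to condition on engagement tier.
Because the campaign influences engagement tier, engagement tier is a post-treatment mediator, not a confounder. Stratifying on it would bias the estimate; the causal effect is the crude pooled difference.
The causal difference is the pooled difference: 0.256 − 0.190 = +0.067.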